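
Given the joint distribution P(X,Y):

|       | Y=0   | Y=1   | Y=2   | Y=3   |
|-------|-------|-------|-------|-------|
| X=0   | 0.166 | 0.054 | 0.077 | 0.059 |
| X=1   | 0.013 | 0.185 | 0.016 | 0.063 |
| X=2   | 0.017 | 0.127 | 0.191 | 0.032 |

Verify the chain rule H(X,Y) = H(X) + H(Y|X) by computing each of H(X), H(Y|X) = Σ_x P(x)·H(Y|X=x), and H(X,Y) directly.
H(X) = 1.5742 bits, H(Y|X) = 1.5806 bits, H(X,Y) = 3.1548 bits

Marginal of X (row sums):
  P(X=0) = 0.166 + 0.054 + 0.077 + 0.059 = 0.356
  P(X=1) = 0.013 + 0.185 + 0.016 + 0.063 = 0.277
  P(X=2) = 0.017 + 0.127 + 0.191 + 0.032 = 0.367
H(X) = -[0.356·log₂(0.356) + 0.277·log₂(0.277) + 0.367·log₂(0.367)]
  = 0.53046 + 0.51302 + 0.53074 = 1.5742 bits

H(Y|X) = Σ_x P(x)·H(Y|X=x):
  X=0: P(X=0) = 0.356, P(Y|X=0) = (83/178, 27/178, 77/356, 59/356) → H(Y|X=0) = 1.83349
  X=1: P(X=1) = 0.277, P(Y|X=1) = (13/277, 185/277, 16/277, 63/277) → H(Y|X=1) = 1.31959
  X=2: P(X=2) = 0.367, P(Y|X=2) = (17/367, 127/367, 191/367, 32/367) → H(Y|X=2) = 1.53234
H(Y|X) = 0.356·1.83349 + 0.277·1.31959 + 0.367·1.53234 = 1.5806 bits

H(X,Y) = -Σ_{x,y} P(x,y) log₂ P(x,y). Per-cell terms -P(x,y)·log₂P(x,y):
  X=0: 0.43006, 0.22739, 0.28482, 0.24091
  X=1: 0.08145, 0.45036, 0.09545, 0.25128
  X=2: 0.09993, 0.37809, 0.45618, 0.15891
Sum of the 12 terms: H(X,Y) = 3.1548 bits

Chain rule check:
  H(X) + H(Y|X) = 1.5742 + 1.5806 = 3.1548 bits
  H(X,Y) = 3.1548 bits
✓ Chain rule verified.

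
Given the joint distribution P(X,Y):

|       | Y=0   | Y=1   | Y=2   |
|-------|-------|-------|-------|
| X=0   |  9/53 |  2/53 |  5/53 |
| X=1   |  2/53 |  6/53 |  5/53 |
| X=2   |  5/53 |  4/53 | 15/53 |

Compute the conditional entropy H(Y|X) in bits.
1.3712 bits

H(Y|X) = H(X,Y) - H(X)

H(X,Y) = -Σ_{x,y} P(x,y) log₂ P(x,y). Per-cell terms -P(x,y)·log₂P(x,y):
  X=0: 0.4344, 0.1784, 0.3213
  X=1: 0.1784, 0.3558, 0.3213
  X=2: 0.3213, 0.2814, 0.5154
Sum of the 9 terms: H(X,Y) = 2.9077 bits

Marginal of X (row sums):
  P(X=0) = 9/53 + 2/53 + 5/53 = 16/53
  P(X=1) = 2/53 + 6/53 + 5/53 = 13/53
  P(X=2) = 5/53 + 4/53 + 15/53 = 24/53
H(X) = -[(16/53)·log₂(16/53) + (13/53)·log₂(13/53) + (24/53)·log₂(24/53)]
  = 0.5216 + 0.4973 + 0.5176 = 1.5365 bits

H(Y|X) = H(X,Y) - H(X) = 2.9077 - 1.5365 = 1.3712 bits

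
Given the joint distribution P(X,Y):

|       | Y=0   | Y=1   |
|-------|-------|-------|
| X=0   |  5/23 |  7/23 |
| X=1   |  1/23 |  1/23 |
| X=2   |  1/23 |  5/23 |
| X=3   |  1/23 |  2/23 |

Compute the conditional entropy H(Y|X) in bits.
0.8875 bits

H(Y|X) = H(X,Y) - H(X)

H(X,Y) = -Σ_{x,y} P(x,y) log₂ P(x,y). Per-cell terms -P(x,y)·log₂P(x,y):
  X=0: 0.478616, 0.522324
  X=1: 0.196677, 0.196677
  X=2: 0.196677, 0.478616
  X=3: 0.196677, 0.306397
Sum of the 8 terms: H(X,Y) = 2.57266 bits

Marginal of X (row sums):
  P(X=0) = 5/23 + 7/23 = 12/23
  P(X=1) = 1/23 + 1/23 = 2/23
  P(X=2) = 1/23 + 5/23 = 6/23
  P(X=3) = 1/23 + 2/23 = 3/23
H(X) = -[(12/23)·log₂(12/23) + (2/23)·log₂(2/23) + (6/23)·log₂(6/23) + (3/23)·log₂(3/23)]
  = 0.489704 + 0.306397 + 0.505722 + 0.383296 = 1.68512 bits

H(Y|X) = H(X,Y) - H(X) = 2.57266 - 1.68512 = 0.8875 bits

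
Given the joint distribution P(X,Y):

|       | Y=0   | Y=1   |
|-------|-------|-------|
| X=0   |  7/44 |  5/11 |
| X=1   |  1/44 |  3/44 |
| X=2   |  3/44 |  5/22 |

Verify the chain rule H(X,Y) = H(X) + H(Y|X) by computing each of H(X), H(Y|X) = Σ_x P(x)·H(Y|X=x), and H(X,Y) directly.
H(X) = 1.2665 bits, H(Y|X) = 0.8106 bits, H(X,Y) = 2.0772 bits

Marginal of X (row sums):
  P(X=0) = 7/44 + 5/11 = 27/44
  P(X=1) = 1/44 + 3/44 = 1/11
  P(X=2) = 3/44 + 5/22 = 13/44
H(X) = -[(27/44)·log₂(27/44) + (1/11)·log₂(1/11) + (13/44)·log₂(13/44)]
  = 0.4323 + 0.3145 + 0.5197 = 1.2665 bits

H(Y|X) = Σ_x P(x)·H(Y|X=x):
  X=0: P(X=0) = 27/44, P(Y|X=0) = (7/27, 20/27) → H(Y|X=0) = 0.8256
  X=1: P(X=1) = 1/11, P(Y|X=1) = (1/4, 3/4) → H(Y|X=1) = 0.8113
  X=2: P(X=2) = 13/44, P(Y|X=2) = (3/13, 10/13) → H(Y|X=2) = 0.7793
H(Y|X) = (27/44)·0.8256 + (1/11)·0.8113 + (13/44)·0.7793 = 0.8106 bits

H(X,Y) = -Σ_{x,y} P(x,y) log₂ P(x,y). Per-cell terms -P(x,y)·log₂P(x,y):
  X=0: 0.4219, 0.5170
  X=1: 0.1241, 0.2642
  X=2: 0.2642, 0.4858
Sum of the 6 terms: H(X,Y) = 2.0772 bits

Chain rule check:
  H(X) + H(Y|X) = 1.2665 + 0.8106 = 2.0771 bits
  H(X,Y) = 2.0772 bits
✓ Chain rule verified (Δ = 0.0001 is 4-dp rounding noise: each of the three values was rounded independently).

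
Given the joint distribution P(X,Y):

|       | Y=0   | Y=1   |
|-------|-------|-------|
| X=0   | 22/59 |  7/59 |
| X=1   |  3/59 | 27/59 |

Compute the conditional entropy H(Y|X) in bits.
0.6304 bits

H(Y|X) = H(X,Y) - H(X)

H(X,Y) = -Σ_{x,y} P(x,y) log₂ P(x,y). Per-cell terms -P(x,y)·log₂P(x,y):
  X=0: 0.53069, 0.36486
  X=1: 0.21853, 0.51609
Sum of the 4 terms: H(X,Y) = 1.6302 bits

Marginal of X (row sums):
  P(X=0) = 22/59 + 7/59 = 29/59
  P(X=1) = 3/59 + 27/59 = 30/59
H(X) = -[(29/59)·log₂(29/59) + (30/59)·log₂(30/59)]
  = 0.50365 + 0.49615 = 0.9998 bits

H(Y|X) = H(X,Y) - H(X) = 1.6302 - 0.9998 = 0.6304 bits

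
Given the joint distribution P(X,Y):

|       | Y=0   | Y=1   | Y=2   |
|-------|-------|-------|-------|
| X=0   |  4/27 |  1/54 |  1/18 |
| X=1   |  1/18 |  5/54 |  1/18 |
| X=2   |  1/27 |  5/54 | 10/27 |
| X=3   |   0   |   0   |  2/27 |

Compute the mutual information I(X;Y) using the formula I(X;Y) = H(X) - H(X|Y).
0.3308 bits

I(X;Y) = H(X) - H(X|Y)

Marginal of X (row sums):
  P(X=0) = 4/27 + 1/54 + 1/18 = 2/9
  P(X=1) = 1/18 + 5/54 + 1/18 = 11/54
  P(X=2) = 1/27 + 5/54 + 10/27 = 1/2
  P(X=3) = 0 + 0 + 2/27 = 2/27
H(X) = -[(2/9)·log₂(2/9) + (11/54)·log₂(11/54) + (1/2)·log₂(1/2) + (2/27)·log₂(2/27)]
  = 0.4822 + 0.4676 + 0.5000 + 0.2781 = 1.7279 bits

Marginal of Y (column sums):
  P(Y=0) = 4/27 + 1/18 + 1/27 + 0 = 13/54
  P(Y=1) = 1/54 + 5/54 + 5/54 + 0 = 11/54
  P(Y=2) = 1/18 + 1/18 + 10/27 + 2/27 = 5/9
H(X|Y) = Σ_y P(y)·H(X|Y=y):
  Y=0: P(Y=0) = 13/54, P(X|Y=0) = (8/13, 3/13, 2/13, 0) → H(X|Y=0) = 1.3347
  Y=1: P(Y=1) = 11/54, P(X|Y=1) = (1/11, 5/11, 5/11, 0) → H(X|Y=1) = 1.3486
  Y=2: P(Y=2) = 5/9, P(X|Y=2) = (1/10, 1/10, 2/3, 2/15) → H(X|Y=2) = 1.4419
H(X|Y) = (13/54)·1.3347 + (11/54)·1.3486 + (5/9)·1.4419 = 1.3971 bits

I(X;Y) = H(X) - H(X|Y) = 1.7279 - 1.3971 = 0.3308 bits

Cross-check via I(X;Y) = H(X) + H(Y) - H(X,Y): computing H(Y) from the column sums and H(X,Y) from the 12 cells in the same way gives H(Y) = 1.4333 bits and H(X,Y) = 2.8304 bits, so
I(X;Y) = 1.7279 + 1.4333 - 2.8304 = 0.3308 bits ✓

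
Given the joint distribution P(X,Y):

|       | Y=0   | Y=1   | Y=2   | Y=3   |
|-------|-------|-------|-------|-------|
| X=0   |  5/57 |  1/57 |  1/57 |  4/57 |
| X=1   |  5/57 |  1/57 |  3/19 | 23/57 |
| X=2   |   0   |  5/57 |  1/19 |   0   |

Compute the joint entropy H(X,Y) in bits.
2.6723 bits

H(X,Y) = -Σ_{x,y} P(x,y) log₂ P(x,y). Per-cell terms -P(x,y)·log₂P(x,y):
  X=0: 0.3080, 0.1023, 0.1023, 0.2690
  X=1: 0.3080, 0.1023, 0.4205, 0.5283
  X=2: 0.0000, 0.3080, 0.2236, 0.0000
  (cells with P = 0 contribute 0)
Sum of the 12 terms: H(X,Y) = 2.6723 bits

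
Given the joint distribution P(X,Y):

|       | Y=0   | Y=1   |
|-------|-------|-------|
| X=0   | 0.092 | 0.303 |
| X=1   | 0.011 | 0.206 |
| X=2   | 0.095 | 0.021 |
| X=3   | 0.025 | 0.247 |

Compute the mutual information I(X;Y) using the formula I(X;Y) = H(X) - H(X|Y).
0.1939 bits

I(X;Y) = H(X) - H(X|Y)

Marginal of X (row sums):
  P(X=0) = 0.092 + 0.303 = 0.395
  P(X=1) = 0.011 + 0.206 = 0.217
  P(X=2) = 0.095 + 0.021 = 0.116
  P(X=3) = 0.025 + 0.247 = 0.272
H(X) = -[0.395·log₂(0.395) + 0.217·log₂(0.217) + 0.116·log₂(0.116) + 0.272·log₂(0.272)]
  = 0.52933 + 0.47832 + 0.36051 + 0.51090 = 1.87906 bits

Marginal of Y (column sums):
  P(Y=0) = 0.092 + 0.011 + 0.095 + 0.025 = 0.223
  P(Y=1) = 0.303 + 0.206 + 0.021 + 0.247 = 0.777
H(X|Y) = Σ_y P(y)·H(X|Y=y):
  Y=0: P(Y=0) = 0.223, P(X|Y=0) = (92/223, 11/223, 95/223, 25/223) → H(X|Y=0) = 1.61949
  Y=1: P(Y=1) = 0.777, P(X|Y=1) = (101/259, 206/777, 1/37, 247/777) → H(X|Y=1) = 1.70398
H(X|Y) = 0.223·1.61949 + 0.777·1.70398 = 1.68514 bits

I(X;Y) = H(X) - H(X|Y) = 1.87906 - 1.68514 = 0.1939 bits

Cross-check via I(X;Y) = H(X) + H(Y) - H(X,Y): computing H(Y) from the column sums and H(X,Y) from the 8 cells in the same way gives H(Y) = 0.76561 bits and H(X,Y) = 2.45074 bits, so
I(X;Y) = 1.87906 + 0.76561 - 2.45074 = 0.1939 bits ✓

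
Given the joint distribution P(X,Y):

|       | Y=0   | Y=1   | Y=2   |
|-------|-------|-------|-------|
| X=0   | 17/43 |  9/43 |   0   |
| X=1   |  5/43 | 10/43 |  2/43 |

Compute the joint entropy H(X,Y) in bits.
2.0578 bits

H(X,Y) = -Σ_{x,y} P(x,y) log₂ P(x,y). Per-cell terms -P(x,y)·log₂P(x,y):
  X=0: 0.52929, 0.47226, 0.00000
  X=1: 0.36097, 0.48938, 0.20587
  (cells with P = 0 contribute 0)
Sum of the 6 terms: H(X,Y) = 2.0578 bits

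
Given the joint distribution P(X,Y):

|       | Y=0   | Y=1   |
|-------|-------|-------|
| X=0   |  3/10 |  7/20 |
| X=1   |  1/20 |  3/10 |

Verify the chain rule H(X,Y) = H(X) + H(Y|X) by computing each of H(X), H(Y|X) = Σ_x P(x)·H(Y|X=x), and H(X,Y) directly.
H(X) = 0.9341 bits, H(Y|X) = 0.8543 bits, H(X,Y) = 1.7884 bits

Marginal of X (row sums):
  P(X=0) = 3/10 + 7/20 = 13/20
  P(X=1) = 1/20 + 3/10 = 7/20
H(X) = -[(13/20)·log₂(13/20) + (7/20)·log₂(7/20)]
  = 0.4040 + 0.5301 = 0.9341 bits

H(Y|X) = Σ_x P(x)·H(Y|X=x):
  X=0: P(X=0) = 13/20, P(Y|X=0) = (6/13, 7/13) → H(Y|X=0) = 0.9957
  X=1: P(X=1) = 7/20, P(Y|X=1) = (1/7, 6/7) → H(Y|X=1) = 0.5917
H(Y|X) = (13/20)·0.9957 + (7/20)·0.5917 = 0.8543 bits

H(X,Y) = -Σ_{x,y} P(x,y) log₂ P(x,y). Per-cell terms -P(x,y)·log₂P(x,y):
  X=0: 0.5211, 0.5301
  X=1: 0.2161, 0.5211
Sum of the 4 terms: H(X,Y) = 1.7884 bits

Chain rule check:
  H(X) + H(Y|X) = 0.9341 + 0.8543 = 1.7884 bits
  H(X,Y) = 1.7884 bits
✓ Chain rule verified.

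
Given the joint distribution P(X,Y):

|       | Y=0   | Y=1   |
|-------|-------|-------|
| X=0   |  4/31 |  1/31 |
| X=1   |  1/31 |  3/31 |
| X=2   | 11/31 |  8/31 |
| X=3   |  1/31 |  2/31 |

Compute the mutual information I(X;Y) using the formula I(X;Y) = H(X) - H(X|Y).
0.0814 bits

I(X;Y) = H(X) - H(X|Y)

Marginal of X (row sums):
  P(X=0) = 4/31 + 1/31 = 5/31
  P(X=1) = 1/31 + 3/31 = 4/31
  P(X=2) = 11/31 + 8/31 = 19/31
  P(X=3) = 1/31 + 2/31 = 3/31
H(X) = -[(5/31)·log₂(5/31) + (4/31)·log₂(4/31) + (19/31)·log₂(19/31) + (3/31)·log₂(3/31)]
  = 0.42456 + 0.38119 + 0.43287 + 0.32605 = 1.5647 bits

Marginal of Y (column sums):
  P(Y=0) = 4/31 + 1/31 + 11/31 + 1/31 = 17/31
  P(Y=1) = 1/31 + 3/31 + 8/31 + 2/31 = 14/31
H(X|Y) = Σ_y P(y)·H(X|Y=y):
  Y=0: P(Y=0) = 17/31, P(X|Y=0) = (4/17, 1/17, 11/17, 1/17) → H(X|Y=0) = 1.37842
  Y=1: P(Y=1) = 14/31, P(X|Y=1) = (1/14, 3/14, 4/7, 1/7) → H(X|Y=1) = 1.61058
H(X|Y) = (17/31)·1.37842 + (14/31)·1.61058 = 1.4833 bits

I(X;Y) = H(X) - H(X|Y) = 1.5647 - 1.4833 = 0.0814 bits

Cross-check via I(X;Y) = H(X) + H(Y) - H(X,Y): computing H(Y) from the column sums and H(X,Y) from the 8 cells in the same way gives H(Y) = 0.9932 bits and H(X,Y) = 2.4765 bits, so
I(X;Y) = 1.5647 + 0.9932 - 2.4765 = 0.0814 bits ✓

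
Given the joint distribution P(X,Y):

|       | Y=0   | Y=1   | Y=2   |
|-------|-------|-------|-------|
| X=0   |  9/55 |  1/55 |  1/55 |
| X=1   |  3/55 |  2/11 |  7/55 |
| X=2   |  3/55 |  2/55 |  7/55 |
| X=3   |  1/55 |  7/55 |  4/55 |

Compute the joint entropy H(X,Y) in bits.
3.2320 bits

H(X,Y) = -Σ_{x,y} P(x,y) log₂ P(x,y). Per-cell terms -P(x,y)·log₂P(x,y):
  X=0: 0.4273, 0.1051, 0.1051
  X=1: 0.2289, 0.4472, 0.3785
  X=2: 0.2289, 0.1739, 0.3785
  X=3: 0.1051, 0.3785, 0.2750
Sum of the 12 terms: H(X,Y) = 3.2320 bits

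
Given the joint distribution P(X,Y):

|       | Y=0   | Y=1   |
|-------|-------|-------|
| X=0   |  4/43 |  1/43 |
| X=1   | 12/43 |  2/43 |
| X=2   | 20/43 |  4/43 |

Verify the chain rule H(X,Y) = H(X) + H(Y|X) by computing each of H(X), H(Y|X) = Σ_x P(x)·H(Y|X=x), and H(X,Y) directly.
H(X) = 1.3576 bits, H(Y|X) = 0.6394 bits, H(X,Y) = 1.9970 bits

Marginal of X (row sums):
  P(X=0) = 4/43 + 1/43 = 5/43
  P(X=1) = 12/43 + 2/43 = 14/43
  P(X=2) = 20/43 + 4/43 = 24/43
H(X) = -[(5/43)·log₂(5/43) + (14/43)·log₂(14/43) + (24/43)·log₂(24/43)]
  = 0.36097 + 0.52709 + 0.46956 = 1.3576 bits

H(Y|X) = Σ_x P(x)·H(Y|X=x):
  X=0: P(X=0) = 5/43, P(Y|X=0) = (4/5, 1/5) → H(Y|X=0) = 0.72193
  X=1: P(X=1) = 14/43, P(Y|X=1) = (6/7, 1/7) → H(Y|X=1) = 0.59167
  X=2: P(X=2) = 24/43, P(Y|X=2) = (5/6, 1/6) → H(Y|X=2) = 0.65002
H(Y|X) = (5/43)·0.72193 + (14/43)·0.59167 + (24/43)·0.65002 = 0.6394 bits

H(X,Y) = -Σ_{x,y} P(x,y) log₂ P(x,y). Per-cell terms -P(x,y)·log₂P(x,y):
  X=0: 0.31872, 0.12619
  X=1: 0.51385, 0.20587
  X=2: 0.51364, 0.31872
Sum of the 6 terms: H(X,Y) = 1.9970 bits

Chain rule check:
  H(X) + H(Y|X) = 1.3576 + 0.6394 = 1.9970 bits
  H(X,Y) = 1.9970 bits
✓ Chain rule verified.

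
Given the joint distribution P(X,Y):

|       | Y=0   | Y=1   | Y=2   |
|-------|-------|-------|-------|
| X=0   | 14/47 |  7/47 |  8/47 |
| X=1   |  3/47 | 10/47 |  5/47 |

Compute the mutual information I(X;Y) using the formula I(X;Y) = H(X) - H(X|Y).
0.0975 bits

I(X;Y) = H(X) - H(X|Y)

Marginal of X (row sums):
  P(X=0) = 14/47 + 7/47 + 8/47 = 29/47
  P(X=1) = 3/47 + 10/47 + 5/47 = 18/47
H(X) = -[(29/47)·log₂(29/47) + (18/47)·log₂(18/47)]
  = 0.4298 + 0.5303 = 0.9601 bits

Marginal of Y (column sums):
  P(Y=0) = 14/47 + 3/47 = 17/47
  P(Y=1) = 7/47 + 10/47 = 17/47
  P(Y=2) = 8/47 + 5/47 = 13/47
H(X|Y) = Σ_y P(y)·H(X|Y=y):
  Y=0: P(Y=0) = 17/47, P(X|Y=0) = (14/17, 3/17) → H(X|Y=0) = 0.6723
  Y=1: P(Y=1) = 17/47, P(X|Y=1) = (7/17, 10/17) → H(X|Y=1) = 0.9774
  Y=2: P(Y=2) = 13/47, P(X|Y=2) = (8/13, 5/13) → H(X|Y=2) = 0.9612
H(X|Y) = (17/47)·0.6723 + (17/47)·0.9774 + (13/47)·0.9612 = 0.8626 bits

I(X;Y) = H(X) - H(X|Y) = 0.9601 - 0.8626 = 0.0975 bits

Cross-check via I(X;Y) = H(X) + H(Y) - H(X,Y): computing H(Y) from the column sums and H(X,Y) from the 6 cells in the same way gives H(Y) = 1.5742 bits and H(X,Y) = 2.4368 bits, so
I(X;Y) = 0.9601 + 1.5742 - 2.4368 = 0.0975 bits ✓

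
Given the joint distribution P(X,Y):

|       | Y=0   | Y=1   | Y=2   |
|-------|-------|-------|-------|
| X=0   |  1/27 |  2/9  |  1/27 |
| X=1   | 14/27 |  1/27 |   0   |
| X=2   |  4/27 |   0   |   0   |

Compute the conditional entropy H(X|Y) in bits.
0.8722 bits

H(X|Y) = H(X,Y) - H(Y)

H(X,Y) = -Σ_{x,y} P(x,y) log₂ P(x,y). Per-cell terms -P(x,y)·log₂P(x,y):
  X=0: 0.17611, 0.48221, 0.17611
  X=1: 0.49131, 0.17611, 0.00000
  X=2: 0.40813, 0.00000, 0.00000
  (cells with P = 0 contribute 0)
Sum of the 9 terms: H(X,Y) = 1.9100 bits

Marginal of Y (column sums):
  P(Y=0) = 1/27 + 14/27 + 4/27 = 19/27
  P(Y=1) = 2/9 + 1/27 + 0 = 7/27
  P(Y=2) = 1/27 + 0 + 0 = 1/27
H(Y) = -[(19/27)·log₂(19/27) + (7/27)·log₂(7/27) + (1/27)·log₂(1/27)]
  = 0.35675 + 0.50492 + 0.17611 = 1.0378 bits

H(X|Y) = H(X,Y) - H(Y) = 1.9100 - 1.0378 = 0.8722 bits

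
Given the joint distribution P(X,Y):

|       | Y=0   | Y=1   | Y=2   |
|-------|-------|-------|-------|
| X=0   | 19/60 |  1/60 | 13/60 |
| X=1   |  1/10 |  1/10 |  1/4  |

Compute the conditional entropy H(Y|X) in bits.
1.2735 bits

H(Y|X) = H(X,Y) - H(X)

H(X,Y) = -Σ_{x,y} P(x,y) log₂ P(x,y). Per-cell terms -P(x,y)·log₂P(x,y):
  X=0: 0.525338, 0.098448, 0.478064
  X=1: 0.332193, 0.332193, 0.500000
Sum of the 6 terms: H(X,Y) = 2.26624 bits

Marginal of X (row sums):
  P(X=0) = 19/60 + 1/60 + 13/60 = 11/20
  P(X=1) = 1/10 + 1/10 + 1/4 = 9/20
H(X) = -[(11/20)·log₂(11/20) + (9/20)·log₂(9/20)]
  = 0.474373 + 0.518401 = 0.99277 bits

H(Y|X) = H(X,Y) - H(X) = 2.26624 - 0.99277 = 1.2735 bits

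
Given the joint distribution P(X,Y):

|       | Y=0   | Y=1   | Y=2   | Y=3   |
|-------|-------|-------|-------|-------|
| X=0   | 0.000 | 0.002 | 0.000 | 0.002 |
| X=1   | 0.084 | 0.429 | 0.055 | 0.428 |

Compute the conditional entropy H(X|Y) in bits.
0.0368 bits

H(X|Y) = H(X,Y) - H(Y)

H(X,Y) = -Σ_{x,y} P(x,y) log₂ P(x,y). Per-cell terms -P(x,y)·log₂P(x,y):
  X=0: 0.00000, 0.01793, 0.00000, 0.01793
  X=1: 0.30017, 0.52379, 0.23014, 0.52401
  (cells with P = 0 contribute 0)
Sum of the 8 terms: H(X,Y) = 1.6140 bits

Marginal of Y (column sums):
  P(Y=0) = 0.000 + 0.084 = 0.084
  P(Y=1) = 0.002 + 0.429 = 0.431
  P(Y=2) = 0.000 + 0.055 = 0.055
  P(Y=3) = 0.002 + 0.428 = 0.430
H(Y) = -[0.084·log₂(0.084) + 0.431·log₂(0.431) + 0.055·log₂(0.055) + 0.430·log₂(0.430)]
  = 0.30017 + 0.52334 + 0.23014 + 0.52356 = 1.5772 bits

H(X|Y) = H(X,Y) - H(Y) = 1.6140 - 1.5772 = 0.0368 bits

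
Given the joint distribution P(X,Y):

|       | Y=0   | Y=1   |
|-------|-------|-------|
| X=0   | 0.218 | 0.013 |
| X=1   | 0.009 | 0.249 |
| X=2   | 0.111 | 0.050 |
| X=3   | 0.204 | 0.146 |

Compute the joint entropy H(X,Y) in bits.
2.5624 bits

H(X,Y) = -Σ_{x,y} P(x,y) log₂ P(x,y). Per-cell terms -P(x,y)·log₂P(x,y):
  X=0: 0.47908, 0.08145
  X=1: 0.06116, 0.49944
  X=2: 0.35202, 0.21610
  X=3: 0.46785, 0.40529
Sum of the 8 terms: H(X,Y) = 2.5624 bits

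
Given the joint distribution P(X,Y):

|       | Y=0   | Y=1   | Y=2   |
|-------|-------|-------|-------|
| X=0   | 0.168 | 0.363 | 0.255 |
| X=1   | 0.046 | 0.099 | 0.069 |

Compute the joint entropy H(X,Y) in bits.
2.2665 bits

H(X,Y) = -Σ_{x,y} P(x,y) log₂ P(x,y). Per-cell terms -P(x,y)·log₂P(x,y):
  X=0: 0.4323, 0.5307, 0.5027
  X=1: 0.2043, 0.3303, 0.2662
Sum of the 6 terms: H(X,Y) = 2.2665 bits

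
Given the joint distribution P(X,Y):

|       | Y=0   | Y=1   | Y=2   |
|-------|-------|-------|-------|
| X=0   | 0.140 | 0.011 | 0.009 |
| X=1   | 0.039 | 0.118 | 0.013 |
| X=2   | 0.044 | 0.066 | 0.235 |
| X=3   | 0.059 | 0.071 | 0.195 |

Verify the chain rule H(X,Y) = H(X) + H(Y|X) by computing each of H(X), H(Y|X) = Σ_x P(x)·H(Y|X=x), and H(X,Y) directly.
H(X) = 1.9143 bits, H(Y|X) = 1.1632 bits, H(X,Y) = 3.0774 bits

Marginal of X (row sums):
  P(X=0) = 0.140 + 0.011 + 0.009 = 0.160
  P(X=1) = 0.039 + 0.118 + 0.013 = 0.170
  P(X=2) = 0.044 + 0.066 + 0.235 = 0.345
  P(X=3) = 0.059 + 0.071 + 0.195 = 0.325
H(X) = -[0.160·log₂(0.160) + 0.170·log₂(0.170) + 0.345·log₂(0.345) + 0.325·log₂(0.325)]
  = 0.4230 + 0.4346 + 0.5297 + 0.5270 = 1.9143 bits

H(Y|X) = Σ_x P(x)·H(Y|X=x):
  X=0: P(X=0) = 0.160, P(Y|X=0) = (7/8, 11/160, 9/160) → H(Y|X=0) = 0.6677
  X=1: P(X=1) = 0.170, P(Y|X=1) = (39/170, 59/85, 13/170) → H(Y|X=1) = 1.1365
  X=2: P(X=2) = 0.345, P(Y|X=2) = (44/345, 22/115, 47/69) → H(Y|X=2) = 1.2127
  X=3: P(X=3) = 0.325, P(Y|X=3) = (59/325, 71/325, 3/5) → H(Y|X=3) = 1.3685
H(Y|X) = 0.160·0.6677 + 0.170·1.1365 + 0.345·1.2127 + 0.325·1.3685 = 1.1632 bits

H(X,Y) = -Σ_{x,y} P(x,y) log₂ P(x,y). Per-cell terms -P(x,y)·log₂P(x,y):
  X=0: 0.3971, 0.0716, 0.0612
  X=1: 0.1825, 0.3638, 0.0814
  X=2: 0.1983, 0.2588, 0.4910
  X=3: 0.2409, 0.2709, 0.4599
Sum of the 12 terms: H(X,Y) = 3.0774 bits

Chain rule check:
  H(X) + H(Y|X) = 1.9143 + 1.1632 = 3.0775 bits
  H(X,Y) = 3.0774 bits
✓ Chain rule verified (Δ = 0.0001 is 4-dp rounding noise: each of the three values was rounded independently).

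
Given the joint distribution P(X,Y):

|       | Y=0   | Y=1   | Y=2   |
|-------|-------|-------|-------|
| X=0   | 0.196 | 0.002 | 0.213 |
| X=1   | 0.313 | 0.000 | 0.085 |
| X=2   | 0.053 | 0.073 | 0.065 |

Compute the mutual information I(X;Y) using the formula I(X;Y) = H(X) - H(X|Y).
0.2533 bits

I(X;Y) = H(X) - H(X|Y)

Marginal of X (row sums):
  P(X=0) = 0.196 + 0.002 + 0.213 = 0.411
  P(X=1) = 0.313 + 0.000 + 0.085 = 0.398
  P(X=2) = 0.053 + 0.073 + 0.065 = 0.191
H(X) = -[0.411·log₂(0.411) + 0.398·log₂(0.398) + 0.191·log₂(0.191)]
  = 0.5272266 + 0.5290055 + 0.4561759 = 1.512408 bits

Marginal of Y (column sums):
  P(Y=0) = 0.196 + 0.313 + 0.053 = 0.562
  P(Y=1) = 0.002 + 0.000 + 0.073 = 0.075
  P(Y=2) = 0.213 + 0.085 + 0.065 = 0.363
H(X|Y) = Σ_y P(y)·H(X|Y=y):
  Y=0: P(Y=0) = 0.562, P(X|Y=0) = (98/281, 313/562, 53/562) → H(X|Y=0) = 1.3215459
  Y=1: P(Y=1) = 0.075, P(X|Y=1) = (2/75, 0, 73/75) → H(X|Y=1) = 0.1773895
  Y=2: P(Y=2) = 0.363, P(X|Y=2) = (71/121, 85/363, 65/363) → H(X|Y=2) = 1.3860701
H(X|Y) = 0.562·1.3215459 + 0.075·0.1773895 + 0.363·1.3860701 = 1.259156 bits

I(X;Y) = H(X) - H(X|Y) = 1.512408 - 1.259156 = 0.2533 bits

Cross-check via I(X;Y) = H(X) + H(Y) - H(X,Y): computing H(Y) from the column sums and H(X,Y) from the 9 cells in the same way gives H(Y) = 1.278187 bits and H(X,Y) = 2.537343 bits, so
I(X;Y) = 1.512408 + 1.278187 - 2.537343 = 0.2533 bits ✓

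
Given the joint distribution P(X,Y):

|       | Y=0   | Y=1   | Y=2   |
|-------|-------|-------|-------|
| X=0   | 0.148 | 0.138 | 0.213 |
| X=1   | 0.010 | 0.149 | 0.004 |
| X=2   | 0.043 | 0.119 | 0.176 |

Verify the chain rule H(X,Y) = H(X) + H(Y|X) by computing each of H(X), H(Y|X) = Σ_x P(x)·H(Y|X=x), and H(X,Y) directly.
H(X) = 1.4560 bits, H(Y|X) = 1.3308 bits, H(X,Y) = 2.7868 bits

Marginal of X (row sums):
  P(X=0) = 0.148 + 0.138 + 0.213 = 0.499
  P(X=1) = 0.010 + 0.149 + 0.004 = 0.163
  P(X=2) = 0.043 + 0.119 + 0.176 = 0.338
H(X) = -[0.499·log₂(0.499) + 0.163·log₂(0.163) + 0.338·log₂(0.338)]
  = 0.50044 + 0.42658 + 0.52894 = 1.4560 bits

H(Y|X) = Σ_x P(x)·H(Y|X=x):
  X=0: P(X=0) = 0.499, P(Y|X=0) = (148/499, 138/499, 213/499) → H(Y|X=0) = 1.55715
  X=1: P(X=1) = 0.163, P(Y|X=1) = (10/163, 149/163, 4/163) → H(Y|X=1) = 0.49673
  X=2: P(X=2) = 0.338, P(Y|X=2) = (43/338, 119/338, 88/169) → H(Y|X=2) = 1.39889
H(Y|X) = 0.499·1.55715 + 0.163·0.49673 + 0.338·1.39889 = 1.3308 bits

H(X,Y) = -Σ_{x,y} P(x,y) log₂ P(x,y). Per-cell terms -P(x,y)·log₂P(x,y):
  X=0: 0.40794, 0.39430, 0.47522
  X=1: 0.06644, 0.40925, 0.03186
  X=2: 0.19520, 0.36545, 0.44112
Sum of the 9 terms: H(X,Y) = 2.7868 bits

Chain rule check:
  H(X) + H(Y|X) = 1.4560 + 1.3308 = 2.7868 bits
  H(X,Y) = 2.7868 bits
✓ Chain rule verified.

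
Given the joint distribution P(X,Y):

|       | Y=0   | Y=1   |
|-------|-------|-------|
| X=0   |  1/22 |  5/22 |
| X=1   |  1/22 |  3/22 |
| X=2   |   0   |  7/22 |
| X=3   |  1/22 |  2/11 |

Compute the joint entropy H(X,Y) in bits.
2.4587 bits

H(X,Y) = -Σ_{x,y} P(x,y) log₂ P(x,y). Per-cell terms -P(x,y)·log₂P(x,y):
  X=0: 0.20270, 0.48580
  X=1: 0.20270, 0.39197
  X=2: 0.00000, 0.52566
  X=3: 0.20270, 0.44717
  (cells with P = 0 contribute 0)
Sum of the 8 terms: H(X,Y) = 2.4587 bits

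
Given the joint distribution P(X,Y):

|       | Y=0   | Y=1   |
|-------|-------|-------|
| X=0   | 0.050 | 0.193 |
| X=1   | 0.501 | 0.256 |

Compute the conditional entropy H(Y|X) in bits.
0.8770 bits

H(Y|X) = H(X,Y) - H(X)

H(X,Y) = -Σ_{x,y} P(x,y) log₂ P(x,y). Per-cell terms -P(x,y)·log₂P(x,y):
  X=0: 0.216096, 0.458052
  X=1: 0.499556, 0.503241
Sum of the 4 terms: H(X,Y) = 1.676945 bits

Marginal of X (row sums):
  P(X=0) = 0.050 + 0.193 = 0.243
  P(X=1) = 0.501 + 0.256 = 0.757
H(X) = -[0.243·log₂(0.243) + 0.757·log₂(0.757)]
  = 0.495956 + 0.304038 = 0.799994 bits

H(Y|X) = H(X,Y) - H(X) = 1.676945 - 0.799994 = 0.8770 bits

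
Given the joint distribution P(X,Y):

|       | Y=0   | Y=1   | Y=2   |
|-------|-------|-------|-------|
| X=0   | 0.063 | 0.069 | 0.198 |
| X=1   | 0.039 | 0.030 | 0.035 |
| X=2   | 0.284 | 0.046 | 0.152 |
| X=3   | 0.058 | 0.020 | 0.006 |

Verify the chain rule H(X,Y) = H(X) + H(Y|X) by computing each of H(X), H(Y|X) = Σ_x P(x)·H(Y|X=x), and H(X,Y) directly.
H(X) = 1.6751 bits, H(Y|X) = 1.3372 bits, H(X,Y) = 3.0122 bits

Marginal of X (row sums):
  P(X=0) = 0.063 + 0.069 + 0.198 = 0.330
  P(X=1) = 0.039 + 0.030 + 0.035 = 0.104
  P(X=2) = 0.284 + 0.046 + 0.152 = 0.482
  P(X=3) = 0.058 + 0.020 + 0.006 = 0.084
H(X) = -[0.330·log₂(0.330) + 0.104·log₂(0.104) + 0.482·log₂(0.482) + 0.084·log₂(0.084)]
  = 0.52782 + 0.33960 + 0.50750 + 0.30017 = 1.6751 bits

H(Y|X) = Σ_x P(x)·H(Y|X=x):
  X=0: P(X=0) = 0.330, P(Y|X=0) = (21/110, 23/110, 3/5) → H(Y|X=0) = 1.37035
  X=1: P(X=1) = 0.104, P(Y|X=1) = (3/8, 15/52, 35/104) → H(Y|X=1) = 1.57676
  X=2: P(X=2) = 0.482, P(Y|X=2) = (142/241, 23/241, 76/241) → H(Y|X=2) = 1.29817
  X=3: P(X=3) = 0.084, P(Y|X=3) = (29/42, 5/21, 1/14) → H(Y|X=3) = 1.13385
H(Y|X) = 0.330·1.37035 + 0.104·1.57676 + 0.482·1.29817 + 0.084·1.13385 = 1.3372 bits

H(X,Y) = -Σ_{x,y} P(x,y) log₂ P(x,y). Per-cell terms -P(x,y)·log₂P(x,y):
  X=0: 0.25128, 0.26615, 0.46261
  X=1: 0.18253, 0.15177, 0.16928
  X=2: 0.51575, 0.20434, 0.41311
  X=3: 0.23825, 0.11288, 0.04428
Sum of the 12 terms: H(X,Y) = 3.0122 bits

Chain rule check:
  H(X) + H(Y|X) = 1.6751 + 1.3372 = 3.0123 bits
  H(X,Y) = 3.0122 bits
✓ Chain rule verified (Δ = 0.0001 is 4-dp rounding noise: each of the three values was rounded independently).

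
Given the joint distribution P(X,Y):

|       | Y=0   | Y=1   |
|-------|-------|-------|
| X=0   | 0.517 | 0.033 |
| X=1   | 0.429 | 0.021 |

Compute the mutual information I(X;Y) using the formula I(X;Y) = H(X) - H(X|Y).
0.0006 bits

I(X;Y) = H(X) - H(X|Y)

Marginal of X (row sums):
  P(X=0) = 0.517 + 0.033 = 0.550
  P(X=1) = 0.429 + 0.021 = 0.450
H(X) = -[0.550·log₂(0.550) + 0.450·log₂(0.450)]
  = 0.47437 + 0.51840 = 0.99277 bits

Marginal of Y (column sums):
  P(Y=0) = 0.517 + 0.429 = 0.946
  P(Y=1) = 0.033 + 0.021 = 0.054
H(X|Y) = Σ_y P(y)·H(X|Y=y):
  Y=0: P(Y=0) = 0.946, P(X|Y=0) = (47/86, 39/86) → H(X|Y=0) = 0.99375
  Y=1: P(Y=1) = 0.054, P(X|Y=1) = (11/18, 7/18) → H(X|Y=1) = 0.96408
H(X|Y) = 0.946·0.99375 + 0.054·0.96408 = 0.99215 bits

I(X;Y) = H(X) - H(X|Y) = 0.99277 - 0.99215 = 0.0006 bits

Cross-check via I(X;Y) = H(X) + H(Y) - H(X,Y): computing H(Y) from the column sums and H(X,Y) from the 4 cells in the same way gives H(Y) = 0.30315 bits and H(X,Y) = 1.29530 bits, so
I(X;Y) = 0.99277 + 0.30315 - 1.29530 = 0.0006 bits ✓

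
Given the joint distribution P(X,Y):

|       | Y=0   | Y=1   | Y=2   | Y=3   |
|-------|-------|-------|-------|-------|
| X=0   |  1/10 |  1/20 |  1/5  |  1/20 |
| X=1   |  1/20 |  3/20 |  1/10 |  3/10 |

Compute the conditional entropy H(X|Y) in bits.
0.7826 bits

H(X|Y) = H(X,Y) - H(Y)

H(X,Y) = -Σ_{x,y} P(x,y) log₂ P(x,y). Per-cell terms -P(x,y)·log₂P(x,y):
  X=0: 0.3322, 0.2161, 0.4644, 0.2161
  X=1: 0.2161, 0.4105, 0.3322, 0.5211
Sum of the 8 terms: H(X,Y) = 2.7087 bits

Marginal of Y (column sums):
  P(Y=0) = 1/10 + 1/20 = 3/20
  P(Y=1) = 1/20 + 3/20 = 1/5
  P(Y=2) = 1/5 + 1/10 = 3/10
  P(Y=3) = 1/20 + 3/10 = 7/20
H(Y) = -[(3/20)·log₂(3/20) + (1/5)·log₂(1/5) + (3/10)·log₂(3/10) + (7/20)·log₂(7/20)]
  = 0.4105 + 0.4644 + 0.5211 + 0.5301 = 1.9261 bits

H(X|Y) = H(X,Y) - H(Y) = 2.7087 - 1.9261 = 0.7826 bits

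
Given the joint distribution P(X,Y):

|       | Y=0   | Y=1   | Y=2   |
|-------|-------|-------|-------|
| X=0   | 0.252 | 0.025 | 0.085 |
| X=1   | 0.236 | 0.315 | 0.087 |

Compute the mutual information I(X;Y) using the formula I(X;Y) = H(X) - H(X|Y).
0.1559 bits

I(X;Y) = H(X) - H(X|Y)

Marginal of X (row sums):
  P(X=0) = 0.252 + 0.025 + 0.085 = 0.362
  P(X=1) = 0.236 + 0.315 + 0.087 = 0.638
H(X) = -[0.362·log₂(0.362) + 0.638·log₂(0.638)]
  = 0.53067 + 0.41366 = 0.94433 bits

Marginal of Y (column sums):
  P(Y=0) = 0.252 + 0.236 = 0.488
  P(Y=1) = 0.025 + 0.315 = 0.340
  P(Y=2) = 0.085 + 0.087 = 0.172
H(X|Y) = Σ_y P(y)·H(X|Y=y):
  Y=0: P(Y=0) = 0.488, P(X|Y=0) = (63/122, 59/122) → H(X|Y=0) = 0.99922
  Y=1: P(Y=1) = 0.340, P(X|Y=1) = (5/68, 63/68) → H(X|Y=1) = 0.37896
  Y=2: P(Y=2) = 0.172, P(X|Y=2) = (85/172, 87/172) → H(X|Y=2) = 0.99990
H(X|Y) = 0.488·0.99922 + 0.340·0.37896 + 0.172·0.99990 = 0.78845 bits

I(X;Y) = H(X) - H(X|Y) = 0.94433 - 0.78845 = 0.1559 bits

Cross-check via I(X;Y) = H(X) + H(Y) - H(X,Y): computing H(Y) from the column sums and H(X,Y) from the 6 cells in the same way gives H(Y) = 1.47107 bits and H(X,Y) = 2.25952 bits, so
I(X;Y) = 0.94433 + 1.47107 - 2.25952 = 0.1559 bits ✓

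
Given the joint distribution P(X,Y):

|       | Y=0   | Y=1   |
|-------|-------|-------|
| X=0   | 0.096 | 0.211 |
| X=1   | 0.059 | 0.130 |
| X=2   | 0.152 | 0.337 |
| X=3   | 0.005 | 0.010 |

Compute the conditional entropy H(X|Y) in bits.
1.5729 bits

H(X|Y) = H(X,Y) - H(Y)

H(X,Y) = -Σ_{x,y} P(x,y) log₂ P(x,y). Per-cell terms -P(x,y)·log₂P(x,y):
  X=0: 0.3245589, 0.4736286
  X=1: 0.2409053, 0.3826441
  X=2: 0.4131142, 0.5288135
  X=3: 0.0382193, 0.0664386
Sum of the 8 terms: H(X,Y) = 2.4683225 bits

Marginal of Y (column sums):
  P(Y=0) = 0.096 + 0.059 + 0.152 + 0.005 = 0.312
  P(Y=1) = 0.211 + 0.130 + 0.337 + 0.010 = 0.688
H(Y) = -[0.312·log₂(0.312) + 0.688·log₂(0.688)]
  = 0.5242792 + 0.3711894 = 0.8954686 bits

H(X|Y) = H(X,Y) - H(Y) = 2.4683225 - 0.8954686 = 1.5729 bits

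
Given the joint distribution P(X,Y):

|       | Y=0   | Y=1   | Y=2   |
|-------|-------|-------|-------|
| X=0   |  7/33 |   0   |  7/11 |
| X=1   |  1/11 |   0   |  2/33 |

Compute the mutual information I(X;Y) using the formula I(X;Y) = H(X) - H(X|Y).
0.0495 bits

I(X;Y) = H(X) - H(X|Y)

Marginal of X (row sums):
  P(X=0) = 7/33 + 0 + 7/11 = 28/33
  P(X=1) = 1/11 + 0 + 2/33 = 5/33
H(X) = -[(28/33)·log₂(28/33) + (5/33)·log₂(5/33)]
  = 0.2011 + 0.4125 = 0.6136 bits

Marginal of Y (column sums):
  P(Y=0) = 7/33 + 1/11 = 10/33
  P(Y=1) = 0 + 0 = 0
  P(Y=2) = 7/11 + 2/33 = 23/33
H(X|Y) = Σ_y P(y)·H(X|Y=y):
  Y=0: P(Y=0) = 10/33, P(X|Y=0) = (7/10, 3/10) → H(X|Y=0) = 0.8813
  Y=1: P(Y=1) = 0 → contributes 0
  Y=2: P(Y=2) = 23/33, P(X|Y=2) = (21/23, 2/23) → H(X|Y=2) = 0.4262
H(X|Y) = (10/33)·0.8813 + (23/33)·0.4262 = 0.5641 bits

I(X;Y) = H(X) - H(X|Y) = 0.6136 - 0.5641 = 0.0495 bits

Cross-check via I(X;Y) = H(X) + H(Y) - H(X,Y): computing H(Y) from the column sums and H(X,Y) from the 6 cells in the same way gives H(Y) = 0.8850 bits and H(X,Y) = 1.4491 bits, so
I(X;Y) = 0.6136 + 0.8850 - 1.4491 = 0.0495 bits ✓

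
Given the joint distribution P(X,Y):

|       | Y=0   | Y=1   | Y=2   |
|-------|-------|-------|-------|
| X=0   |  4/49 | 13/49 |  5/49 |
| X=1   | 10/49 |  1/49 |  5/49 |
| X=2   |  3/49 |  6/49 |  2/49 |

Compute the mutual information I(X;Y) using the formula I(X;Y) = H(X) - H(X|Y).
0.2209 bits

I(X;Y) = H(X) - H(X|Y)

Marginal of X (row sums):
  P(X=0) = 4/49 + 13/49 + 5/49 = 22/49
  P(X=1) = 10/49 + 1/49 + 5/49 = 16/49
  P(X=2) = 3/49 + 6/49 + 2/49 = 11/49
H(X) = -[(22/49)·log₂(22/49) + (16/49)·log₂(16/49) + (11/49)·log₂(11/49)]
  = 0.5187 + 0.5273 + 0.4838 = 1.5298 bits

Marginal of Y (column sums):
  P(Y=0) = 4/49 + 10/49 + 3/49 = 17/49
  P(Y=1) = 13/49 + 1/49 + 6/49 = 20/49
  P(Y=2) = 5/49 + 5/49 + 2/49 = 12/49
H(X|Y) = Σ_y P(y)·H(X|Y=y):
  Y=0: P(Y=0) = 17/49, P(X|Y=0) = (4/17, 10/17, 3/17) → H(X|Y=0) = 1.3831
  Y=1: P(Y=1) = 20/49, P(X|Y=1) = (13/20, 1/20, 3/10) → H(X|Y=1) = 1.1412
  Y=2: P(Y=2) = 12/49, P(X|Y=2) = (5/12, 5/12, 1/6) → H(X|Y=2) = 1.4834
H(X|Y) = (17/49)·1.3831 + (20/49)·1.1412 + (12/49)·1.4834 = 1.3089 bits

I(X;Y) = H(X) - H(X|Y) = 1.5298 - 1.3089 = 0.2209 bits

Cross-check via I(X;Y) = H(X) + H(Y) - H(X,Y): computing H(Y) from the column sums and H(X,Y) from the 9 cells in the same way gives H(Y) = 1.5546 bits and H(X,Y) = 2.8635 bits, so
I(X;Y) = 1.5298 + 1.5546 - 2.8635 = 0.2209 bits ✓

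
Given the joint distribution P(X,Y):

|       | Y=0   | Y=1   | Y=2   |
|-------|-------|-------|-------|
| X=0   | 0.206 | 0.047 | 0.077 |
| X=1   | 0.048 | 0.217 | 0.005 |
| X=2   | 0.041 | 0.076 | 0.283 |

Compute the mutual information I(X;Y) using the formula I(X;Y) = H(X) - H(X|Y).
0.4707 bits

I(X;Y) = H(X) - H(X|Y)

Marginal of X (row sums):
  P(X=0) = 0.206 + 0.047 + 0.077 = 0.330
  P(X=1) = 0.048 + 0.217 + 0.005 = 0.270
  P(X=2) = 0.041 + 0.076 + 0.283 = 0.400
H(X) = -[0.330·log₂(0.330) + 0.270·log₂(0.270) + 0.400·log₂(0.400)]
  = 0.5278 + 0.5100 + 0.5288 = 1.5666 bits

Marginal of Y (column sums):
  P(Y=0) = 0.206 + 0.048 + 0.041 = 0.295
  P(Y=1) = 0.047 + 0.217 + 0.076 = 0.340
  P(Y=2) = 0.077 + 0.005 + 0.283 = 0.365
H(X|Y) = Σ_y P(y)·H(X|Y=y):
  Y=0: P(Y=0) = 0.295, P(X|Y=0) = (206/295, 48/295, 41/295) → H(X|Y=0) = 1.1837
  Y=1: P(Y=1) = 0.340, P(X|Y=1) = (47/340, 217/340, 19/85) → H(X|Y=1) = 1.2913
  Y=2: P(Y=2) = 0.365, P(X|Y=2) = (77/365, 1/73, 283/365) → H(X|Y=2) = 0.8430
H(X|Y) = 0.295·1.1837 + 0.340·1.2913 + 0.365·0.8430 = 1.0959 bits

I(X;Y) = H(X) - H(X|Y) = 1.5666 - 1.0959 = 0.4707 bits

Cross-check via I(X;Y) = H(X) + H(Y) - H(X,Y): computing H(Y) from the column sums and H(X,Y) from the 9 cells in the same way gives H(Y) = 1.5795 bits and H(X,Y) = 2.6754 bits, so
I(X;Y) = 1.5666 + 1.5795 - 2.6754 = 0.4707 bits ✓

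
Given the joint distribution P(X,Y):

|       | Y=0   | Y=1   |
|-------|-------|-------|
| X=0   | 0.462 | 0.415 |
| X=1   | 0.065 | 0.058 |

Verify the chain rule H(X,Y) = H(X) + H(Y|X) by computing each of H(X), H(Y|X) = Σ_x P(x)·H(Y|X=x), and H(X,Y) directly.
H(X) = 0.5379 bits, H(Y|X) = 0.9979 bits, H(X,Y) = 1.5358 bits

Marginal of X (row sums):
  P(X=0) = 0.462 + 0.415 = 0.877
  P(X=1) = 0.065 + 0.058 = 0.123
H(X) = -[0.877·log₂(0.877) + 0.123·log₂(0.123)]
  = 0.16606 + 0.37186 = 0.5379 bits

H(Y|X) = Σ_x P(x)·H(Y|X=x):
  X=0: P(X=0) = 0.877, P(Y|X=0) = (462/877, 415/877) → H(Y|X=0) = 0.99793
  X=1: P(X=1) = 0.123, P(Y|X=1) = (65/123, 58/123) → H(Y|X=1) = 0.99766
H(Y|X) = 0.877·0.99793 + 0.123·0.99766 = 0.9979 bits

H(X,Y) = -Σ_{x,y} P(x,y) log₂ P(x,y). Per-cell terms -P(x,y)·log₂P(x,y):
  X=0: 0.51468, 0.52656
  X=1: 0.25632, 0.23825
Sum of the 4 terms: H(X,Y) = 1.5358 bits

Chain rule check:
  H(X) + H(Y|X) = 0.5379 + 0.9979 = 1.5358 bits
  H(X,Y) = 1.5358 bits
✓ Chain rule verified.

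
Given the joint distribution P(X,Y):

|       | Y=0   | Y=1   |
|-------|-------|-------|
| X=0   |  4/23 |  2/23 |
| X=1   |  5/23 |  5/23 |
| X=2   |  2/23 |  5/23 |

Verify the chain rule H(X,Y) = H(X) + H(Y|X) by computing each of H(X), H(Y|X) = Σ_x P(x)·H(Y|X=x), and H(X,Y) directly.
H(X) = 1.5505 bits, H(Y|X) = 0.9370 bits, H(X,Y) = 2.4875 bits

Marginal of X (row sums):
  P(X=0) = 4/23 + 2/23 = 6/23
  P(X=1) = 5/23 + 5/23 = 10/23
  P(X=2) = 2/23 + 5/23 = 7/23
H(X) = -[(6/23)·log₂(6/23) + (10/23)·log₂(10/23) + (7/23)·log₂(7/23)]
  = 0.50572 + 0.52245 + 0.52232 = 1.5505 bits

H(Y|X) = Σ_x P(x)·H(Y|X=x):
  X=0: P(X=0) = 6/23, P(Y|X=0) = (2/3, 1/3) → H(Y|X=0) = 0.91830
  X=1: P(X=1) = 10/23, P(Y|X=1) = (1/2, 1/2) → H(Y|X=1) = 1.00000
  X=2: P(X=2) = 7/23, P(Y|X=2) = (2/7, 5/7) → H(Y|X=2) = 0.86312
H(Y|X) = (6/23)·0.91830 + (10/23)·1.00000 + (7/23)·0.86312 = 0.9370 bits

H(X,Y) = -Σ_{x,y} P(x,y) log₂ P(x,y). Per-cell terms -P(x,y)·log₂P(x,y):
  X=0: 0.43888, 0.30640
  X=1: 0.47862, 0.47862
  X=2: 0.30640, 0.47862
Sum of the 6 terms: H(X,Y) = 2.4875 bits

Chain rule check:
  H(X) + H(Y|X) = 1.5505 + 0.9370 = 2.4875 bits
  H(X,Y) = 2.4875 bits
✓ Chain rule verified.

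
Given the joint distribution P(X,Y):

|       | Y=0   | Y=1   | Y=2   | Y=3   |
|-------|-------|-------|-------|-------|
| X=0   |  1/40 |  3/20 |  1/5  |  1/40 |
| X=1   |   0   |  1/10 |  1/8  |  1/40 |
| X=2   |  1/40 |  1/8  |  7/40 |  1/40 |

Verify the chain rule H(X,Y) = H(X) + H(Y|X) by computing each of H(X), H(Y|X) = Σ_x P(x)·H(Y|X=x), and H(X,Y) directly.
H(X) = 1.5589 bits, H(Y|X) = 1.5035 bits, H(X,Y) = 3.0624 bits

Marginal of X (row sums):
  P(X=0) = 1/40 + 3/20 + 1/5 + 1/40 = 2/5
  P(X=1) = 0 + 1/10 + 1/8 + 1/40 = 1/4
  P(X=2) = 1/40 + 1/8 + 7/40 + 1/40 = 7/20
H(X) = -[(2/5)·log₂(2/5) + (1/4)·log₂(1/4) + (7/20)·log₂(7/20)]
  = 0.52877 + 0.50000 + 0.53010 = 1.5589 bits

H(Y|X) = Σ_x P(x)·H(Y|X=x):
  X=0: P(X=0) = 2/5, P(Y|X=0) = (1/16, 3/8, 1/2, 1/16) → H(Y|X=0) = 1.53064
  X=1: P(X=1) = 1/4, P(Y|X=1) = (0, 2/5, 1/2, 1/10) → H(Y|X=1) = 1.36096
  X=2: P(X=2) = 7/20, P(Y|X=2) = (1/14, 5/14, 1/2, 1/14) → H(Y|X=2) = 1.57442
H(Y|X) = (2/5)·1.53064 + (1/4)·1.36096 + (7/20)·1.57442 = 1.5035 bits

H(X,Y) = -Σ_{x,y} P(x,y) log₂ P(x,y). Per-cell terms -P(x,y)·log₂P(x,y):
  X=0: 0.13305, 0.41054, 0.46439, 0.13305
  X=1: 0.00000, 0.33219, 0.37500, 0.13305
  X=2: 0.13305, 0.37500, 0.44005, 0.13305
  (cells with P = 0 contribute 0)
Sum of the 12 terms: H(X,Y) = 3.0624 bits

Chain rule check:
  H(X) + H(Y|X) = 1.5589 + 1.5035 = 3.0624 bits
  H(X,Y) = 3.0624 bits
✓ Chain rule verified.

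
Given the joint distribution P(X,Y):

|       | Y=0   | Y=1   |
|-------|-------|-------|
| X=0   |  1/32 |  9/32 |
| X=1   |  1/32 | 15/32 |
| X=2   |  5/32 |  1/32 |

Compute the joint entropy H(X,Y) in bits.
1.9143 bits

H(X,Y) = -Σ_{x,y} P(x,y) log₂ P(x,y). Per-cell terms -P(x,y)·log₂P(x,y):
  X=0: 0.15625, 0.51471
  X=1: 0.15625, 0.51240
  X=2: 0.41845, 0.15625
Sum of the 6 terms: H(X,Y) = 1.9143 bits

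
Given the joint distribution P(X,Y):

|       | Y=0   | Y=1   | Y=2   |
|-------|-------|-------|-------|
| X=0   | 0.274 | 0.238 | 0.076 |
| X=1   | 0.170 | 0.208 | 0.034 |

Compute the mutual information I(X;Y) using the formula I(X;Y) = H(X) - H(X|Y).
0.0086 bits

I(X;Y) = H(X) - H(X|Y)

Marginal of X (row sums):
  P(X=0) = 0.274 + 0.238 + 0.076 = 0.588
  P(X=1) = 0.170 + 0.208 + 0.034 = 0.412
H(X) = -[0.588·log₂(0.588) + 0.412·log₂(0.412)]
  = 0.450474 + 0.527065 = 0.97754 bits

Marginal of Y (column sums):
  P(Y=0) = 0.274 + 0.170 = 0.444
  P(Y=1) = 0.238 + 0.208 = 0.446
  P(Y=2) = 0.076 + 0.034 = 0.110
H(X|Y) = Σ_y P(y)·H(X|Y=y):
  Y=0: P(Y=0) = 0.444, P(X|Y=0) = (137/222, 85/222) → H(X|Y=0) = 0.960053
  Y=1: P(Y=1) = 0.446, P(X|Y=1) = (119/223, 104/223) → H(X|Y=1) = 0.996734
  Y=2: P(Y=2) = 0.110, P(X|Y=2) = (38/55, 17/55) → H(X|Y=2) = 0.892121
H(X|Y) = 0.444·0.960053 + 0.446·0.996734 + 0.110·0.892121 = 0.96894 bits

I(X;Y) = H(X) - H(X|Y) = 0.97754 - 0.96894 = 0.0086 bits

Cross-check via I(X;Y) = H(X) + H(Y) - H(X,Y): computing H(Y) from the column sums and H(X,Y) from the 6 cells in the same way gives H(Y) = 1.38991 bits and H(X,Y) = 2.35885 bits, so
I(X;Y) = 0.97754 + 1.38991 - 2.35885 = 0.0086 bits ✓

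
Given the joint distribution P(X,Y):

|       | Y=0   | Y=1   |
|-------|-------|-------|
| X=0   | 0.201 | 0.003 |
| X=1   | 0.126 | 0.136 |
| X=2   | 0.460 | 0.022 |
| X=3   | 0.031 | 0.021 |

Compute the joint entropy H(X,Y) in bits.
2.1673 bits

H(X,Y) = -Σ_{x,y} P(x,y) log₂ P(x,y). Per-cell terms -P(x,y)·log₂P(x,y):
  X=0: 0.4653, 0.0251
  X=1: 0.3766, 0.3915
  X=2: 0.5153, 0.1211
  X=3: 0.1554, 0.1170
Sum of the 8 terms: H(X,Y) = 2.1673 bits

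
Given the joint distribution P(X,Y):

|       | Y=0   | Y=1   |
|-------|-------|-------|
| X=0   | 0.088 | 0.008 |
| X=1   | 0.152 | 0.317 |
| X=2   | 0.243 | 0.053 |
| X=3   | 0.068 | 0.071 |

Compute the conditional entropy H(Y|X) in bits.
0.8056 bits

H(Y|X) = H(X,Y) - H(X)

H(X,Y) = -Σ_{x,y} P(x,y) log₂ P(x,y). Per-cell terms -P(x,y)·log₂P(x,y):
  X=0: 0.308559, 0.055726
  X=1: 0.413114, 0.525410
  X=2: 0.495956, 0.224607
  X=3: 0.263726, 0.270939
Sum of the 8 terms: H(X,Y) = 2.55804 bits

Marginal of X (row sums):
  P(X=0) = 0.088 + 0.008 = 0.096
  P(X=1) = 0.152 + 0.317 = 0.469
  P(X=2) = 0.243 + 0.053 = 0.296
  P(X=3) = 0.068 + 0.071 = 0.139
H(X) = -[0.096·log₂(0.096) + 0.469·log₂(0.469) + 0.296·log₂(0.296) + 0.139·log₂(0.139)]
  = 0.324559 + 0.512308 + 0.519874 + 0.395711 = 1.75245 bits

H(Y|X) = H(X,Y) - H(X) = 2.55804 - 1.75245 = 0.8056 bits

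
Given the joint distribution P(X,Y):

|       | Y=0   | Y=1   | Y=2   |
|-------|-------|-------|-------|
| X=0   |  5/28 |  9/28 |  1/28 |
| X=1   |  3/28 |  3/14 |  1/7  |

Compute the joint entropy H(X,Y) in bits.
2.3644 bits

H(X,Y) = -Σ_{x,y} P(x,y) log₂ P(x,y). Per-cell terms -P(x,y)·log₂P(x,y):
  X=0: 0.4438, 0.5263, 0.1717
  X=1: 0.3453, 0.4762, 0.4011
Sum of the 6 terms: H(X,Y) = 2.3644 bits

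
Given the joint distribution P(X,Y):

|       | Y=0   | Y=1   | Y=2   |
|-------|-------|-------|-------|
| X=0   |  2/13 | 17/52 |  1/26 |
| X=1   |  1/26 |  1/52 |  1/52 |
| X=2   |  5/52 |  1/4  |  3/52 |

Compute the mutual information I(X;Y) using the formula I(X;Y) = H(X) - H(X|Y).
0.0397 bits

I(X;Y) = H(X) - H(X|Y)

Marginal of X (row sums):
  P(X=0) = 2/13 + 17/52 + 1/26 = 27/52
  P(X=1) = 1/26 + 1/52 + 1/52 = 1/13
  P(X=2) = 5/52 + 1/4 + 3/52 = 21/52
H(X) = -[(27/52)·log₂(27/52) + (1/13)·log₂(1/13) + (21/52)·log₂(21/52)]
  = 0.4910 + 0.2846 + 0.5283 = 1.3039 bits

Marginal of Y (column sums):
  P(Y=0) = 2/13 + 1/26 + 5/52 = 15/52
  P(Y=1) = 17/52 + 1/52 + 1/4 = 31/52
  P(Y=2) = 1/26 + 1/52 + 3/52 = 3/26
H(X|Y) = Σ_y P(y)·H(X|Y=y):
  Y=0: P(Y=0) = 15/52, P(X|Y=0) = (8/15, 2/15, 1/3) → H(X|Y=0) = 1.3996
  Y=1: P(Y=1) = 31/52, P(X|Y=1) = (17/31, 1/31, 13/31) → H(X|Y=1) = 1.1609
  Y=2: P(Y=2) = 3/26, P(X|Y=2) = (1/3, 1/6, 1/2) → H(X|Y=2) = 1.4591
H(X|Y) = (15/52)·1.3996 + (31/52)·1.1609 + (3/26)·1.4591 = 1.2642 bits

I(X;Y) = H(X) - H(X|Y) = 1.3039 - 1.2642 = 0.0397 bits

Cross-check via I(X;Y) = H(X) + H(Y) - H(X,Y): computing H(Y) from the column sums and H(X,Y) from the 9 cells in the same way gives H(Y) = 1.3217 bits and H(X,Y) = 2.5859 bits, so
I(X;Y) = 1.3039 + 1.3217 - 2.5859 = 0.0397 bits ✓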